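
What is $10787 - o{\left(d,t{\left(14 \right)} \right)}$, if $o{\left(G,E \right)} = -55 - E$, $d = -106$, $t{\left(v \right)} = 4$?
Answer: $10846$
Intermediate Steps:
$10787 - o{\left(d,t{\left(14 \right)} \right)} = 10787 - \left(-55 - 4\right) = 10787 - -59 = 10787 + 59 = 10846$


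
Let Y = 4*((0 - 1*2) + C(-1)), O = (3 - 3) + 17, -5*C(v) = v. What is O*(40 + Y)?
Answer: 2788/5 ≈ 557.60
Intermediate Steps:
C(v) = -v/5
O = 17 (O = 0 + 17 = 17)
Y = -36/5 (Y = 4*((0 - 1*2) - ⅕*(-1)) = 4*((0 - 2) + ⅕) = 4*(-2 + ⅕) = 4*(-9/5) = -36/5 ≈ -7.2000)
O*(40 + Y) = 17*(40 - 36/5) = 17*(164/5) = 2788/5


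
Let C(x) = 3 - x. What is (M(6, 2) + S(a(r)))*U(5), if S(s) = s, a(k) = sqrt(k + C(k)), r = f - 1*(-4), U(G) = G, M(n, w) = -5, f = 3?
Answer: -25 + 5*sqrt(3) ≈ -16.340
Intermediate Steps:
r = 7 (r = 3 - 1*(-4) = 3 + 4 = 7)
a(k) = sqrt(3) (a(k) = sqrt(k + (3 - k)) = sqrt(3))
(M(6, 2) + S(a(r)))*U(5) = (-5 + sqrt(3))*5 = -25 + 5*sqrt(3)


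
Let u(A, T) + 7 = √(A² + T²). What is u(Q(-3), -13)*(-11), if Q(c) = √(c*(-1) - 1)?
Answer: 77 - 33*√19 ≈ -66.844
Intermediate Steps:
Q(c) = √(-1 - c) (Q(c) = √(-c - 1) = √(-1 - c))
u(A, T) = -7 + √(A² + T²)
u(Q(-3), -13)*(-11) = (-7 + √((√(-1 - 1*(-3)))² + (-13)²))*(-11) = (-7 + √((√(-1 + 3))² + 169))*(-11) = (-7 + √((√2)² + 169))*(-11) = (-7 + √(2 + 169))*(-11) = (-7 + √171)*(-11) = (-7 + 3*√19)*(-11) = 77 - 33*√19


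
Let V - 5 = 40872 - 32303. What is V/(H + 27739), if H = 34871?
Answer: 1429/10435 ≈ 0.13694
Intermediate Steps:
V = 8574 (V = 5 + (40872 - 32303) = 5 + 8569 = 8574)
V/(H + 27739) = 8574/(34871 + 27739) = 8574/62610 = 8574*(1/62610) = 1429/10435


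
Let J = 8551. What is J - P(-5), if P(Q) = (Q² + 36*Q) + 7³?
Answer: 8363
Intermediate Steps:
P(Q) = 343 + Q² + 36*Q (P(Q) = (Q² + 36*Q) + 343 = 343 + Q² + 36*Q)
J - P(-5) = 8551 - (343 + (-5)² + 36*(-5)) = 8551 - (343 + 25 - 180) = 8551 - 1*188 = 8551 - 188 = 8363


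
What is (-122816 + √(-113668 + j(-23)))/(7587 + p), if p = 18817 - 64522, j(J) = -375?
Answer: 61408/19059 - I*√114043/38118 ≈ 3.222 - 0.0088594*I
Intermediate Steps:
p = -45705
(-122816 + √(-113668 + j(-23)))/(7587 + p) = (-122816 + √(-113668 - 375))/(7587 - 45705) = (-122816 + √(-114043))/(-38118) = (-122816 + I*√114043)*(-1/38118) = 61408/19059 - I*√114043/38118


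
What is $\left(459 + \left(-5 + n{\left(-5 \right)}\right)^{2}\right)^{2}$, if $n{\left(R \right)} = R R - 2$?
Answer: $613089$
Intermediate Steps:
$n{\left(R \right)} = -2 + R^{2}$ ($n{\left(R \right)} = R^{2} - 2 = -2 + R^{2}$)
$\left(459 + \left(-5 + n{\left(-5 \right)}\right)^{2}\right)^{2} = \left(459 + \left(-5 - \left(2 - \left(-5\right)^{2}\right)\right)^{2}\right)^{2} = \left(459 + \left(-5 + \left(-2 + 25\right)\right)^{2}\right)^{2} = \left(459 + \left(-5 + 23\right)^{2}\right)^{2} = \left(459 + 18^{2}\right)^{2} = \left(459 + 324\right)^{2} = 783^{2} = 613089$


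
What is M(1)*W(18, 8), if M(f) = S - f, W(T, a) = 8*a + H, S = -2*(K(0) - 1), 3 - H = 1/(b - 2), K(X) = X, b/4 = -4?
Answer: 1207/18 ≈ 67.056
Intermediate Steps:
b = -16 (b = 4*(-4) = -16)
H = 55/18 (H = 3 - 1/(-16 - 2) = 3 - 1/(-18) = 3 - 1*(-1/18) = 3 + 1/18 = 55/18 ≈ 3.0556)
S = 2 (S = -2*(0 - 1) = -2*(-1) = 2)
W(T, a) = 55/18 + 8*a (W(T, a) = 8*a + 55/18 = 55/18 + 8*a)
M(f) = 2 - f
M(1)*W(18, 8) = (2 - 1*1)*(55/18 + 8*8) = (2 - 1)*(55/18 + 64) = 1*(1207/18) = 1207/18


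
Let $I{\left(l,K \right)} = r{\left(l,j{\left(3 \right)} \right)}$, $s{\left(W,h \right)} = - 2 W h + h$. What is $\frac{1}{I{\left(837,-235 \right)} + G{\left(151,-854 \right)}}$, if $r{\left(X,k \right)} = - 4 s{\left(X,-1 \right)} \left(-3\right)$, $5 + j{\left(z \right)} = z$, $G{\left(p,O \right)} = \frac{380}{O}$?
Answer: $\frac{427}{8572262} \approx 4.9812 \cdot 10^{-5}$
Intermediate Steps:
$s{\left(W,h \right)} = h - 2 W h$ ($s{\left(W,h \right)} = - 2 W h + h = h - 2 W h$)
$j{\left(z \right)} = -5 + z$
$r{\left(X,k \right)} = -12 + 24 X$ ($r{\left(X,k \right)} = - 4 \left(- (1 - 2 X)\right) \left(-3\right) = - 4 \left(-1 + 2 X\right) \left(-3\right) = \left(4 - 8 X\right) \left(-3\right) = -12 + 24 X$)
$I{\left(l,K \right)} = -12 + 24 l$
$\frac{1}{I{\left(837,-235 \right)} + G{\left(151,-854 \right)}} = \frac{1}{\left(-12 + 24 \cdot 837\right) + \frac{380}{-854}} = \frac{1}{\left(-12 + 20088\right) + 380 \left(- \frac{1}{854}\right)} = \frac{1}{20076 - \frac{190}{427}} = \frac{1}{\frac{8572262}{427}} = \frac{427}{8572262}$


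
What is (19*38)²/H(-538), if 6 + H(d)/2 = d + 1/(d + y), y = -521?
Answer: -276019878/576097 ≈ -479.12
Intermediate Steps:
H(d) = -12 + 2*d + 2/(-521 + d) (H(d) = -12 + 2*(d + 1/(d - 521)) = -12 + 2*(d + 1/(-521 + d)) = -12 + (2*d + 2/(-521 + d)) = -12 + 2*d + 2/(-521 + d))
(19*38)²/H(-538) = (19*38)²/((2*(3127 + (-538)² - 527*(-538))/(-521 - 538))) = 722²/((2*(3127 + 289444 + 283526)/(-1059))) = 521284/((2*(-1/1059)*576097)) = 521284/(-1152194/1059) = 521284*(-1059/1152194) = -276019878/576097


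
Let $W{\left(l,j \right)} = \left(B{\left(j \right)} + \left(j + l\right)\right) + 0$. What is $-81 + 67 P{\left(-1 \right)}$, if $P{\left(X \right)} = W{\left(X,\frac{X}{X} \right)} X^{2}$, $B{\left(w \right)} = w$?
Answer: $-14$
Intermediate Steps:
$W{\left(l,j \right)} = l + 2 j$ ($W{\left(l,j \right)} = \left(j + \left(j + l\right)\right) + 0 = \left(l + 2 j\right) + 0 = l + 2 j$)
$P{\left(X \right)} = X^{2} \left(2 + X\right)$ ($P{\left(X \right)} = \left(X + 2 \frac{X}{X}\right) X^{2} = \left(X + 2 \cdot 1\right) X^{2} = \left(X + 2\right) X^{2} = \left(2 + X\right) X^{2} = X^{2} \left(2 + X\right)$)
$-81 + 67 P{\left(-1 \right)} = -81 + 67 \left(-1\right)^{2} \left(2 - 1\right) = -81 + 67 \cdot 1 \cdot 1 = -81 + 67 \cdot 1 = -81 + 67 = -14$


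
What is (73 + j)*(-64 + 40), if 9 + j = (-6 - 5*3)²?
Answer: -12120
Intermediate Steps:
j = 432 (j = -9 + (-6 - 5*3)² = -9 + (-6 - 15)² = -9 + (-21)² = -9 + 441 = 432)
(73 + j)*(-64 + 40) = (73 + 432)*(-64 + 40) = 505*(-24) = -12120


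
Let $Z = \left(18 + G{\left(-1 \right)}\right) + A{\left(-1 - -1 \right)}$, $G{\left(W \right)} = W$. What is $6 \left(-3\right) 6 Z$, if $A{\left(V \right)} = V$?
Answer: $-1836$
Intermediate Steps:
$Z = 17$ ($Z = \left(18 - 1\right) - 0 = 17 + \left(-1 + 1\right) = 17 + 0 = 17$)
$6 \left(-3\right) 6 Z = 6 \left(-3\right) 6 \cdot 17 = \left(-18\right) 6 \cdot 17 = \left(-108\right) 17 = -1836$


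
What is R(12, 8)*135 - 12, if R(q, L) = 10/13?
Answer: 1194/13 ≈ 91.846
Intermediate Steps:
R(q, L) = 10/13 (R(q, L) = 10*(1/13) = 10/13)
R(12, 8)*135 - 12 = (10/13)*135 - 12 = 1350/13 - 12 = 1194/13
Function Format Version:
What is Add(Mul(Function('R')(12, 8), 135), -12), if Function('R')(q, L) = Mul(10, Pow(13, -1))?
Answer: Rational(1194, 13) ≈ 91.846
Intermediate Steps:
Function('R')(q, L) = Rational(10, 13) (Function('R')(q, L) = Mul(10, Rational(1, 13)) = Rational(10, 13))
Add(Mul(Function('R')(12, 8), 135), -12) = Add(Mul(Rational(10, 13), 135), -12) = Add(Rational(1350, 13), -12) = Rational(1194, 13)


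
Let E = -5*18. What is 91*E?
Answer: -8190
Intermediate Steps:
E = -90
91*E = 91*(-90) = -8190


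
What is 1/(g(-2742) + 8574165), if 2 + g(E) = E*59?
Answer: 1/8412385 ≈ 1.1887e-7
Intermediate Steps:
g(E) = -2 + 59*E (g(E) = -2 + E*59 = -2 + 59*E)
1/(g(-2742) + 8574165) = 1/((-2 + 59*(-2742)) + 8574165) = 1/((-2 - 161778) + 8574165) = 1/(-161780 + 8574165) = 1/8412385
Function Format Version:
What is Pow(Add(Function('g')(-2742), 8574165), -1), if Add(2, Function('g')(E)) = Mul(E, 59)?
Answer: Rational(1, 8412385) ≈ 1.1887e-7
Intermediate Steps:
Function('g')(E) = Add(-2, Mul(59, E)) (Function('g')(E) = Add(-2, Mul(E, 59)) = Add(-2, Mul(59, E)))
Pow(Add(Function('g')(-2742), 8574165), -1) = Pow(Add(Add(-2, Mul(59, -2742)), 8574165), -1) = Pow(Add(Add(-2, -161778), 8574165), -1) = Pow(Add(-161780, 8574165), -1) = Pow(8412385, -1) = Rational(1, 8412385)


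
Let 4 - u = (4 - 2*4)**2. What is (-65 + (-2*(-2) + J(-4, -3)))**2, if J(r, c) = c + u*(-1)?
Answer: 2704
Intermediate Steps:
u = -12 (u = 4 - (4 - 2*4)**2 = 4 - (4 - 8)**2 = 4 - 1*(-4)**2 = 4 - 1*16 = 4 - 16 = -12)
J(r, c) = 12 + c (J(r, c) = c - 12*(-1) = c + 12 = 12 + c)
(-65 + (-2*(-2) + J(-4, -3)))**2 = (-65 + (-2*(-2) + (12 - 3)))**2 = (-65 + (4 + 9))**2 = (-65 + 13)**2 = (-52)**2 = 2704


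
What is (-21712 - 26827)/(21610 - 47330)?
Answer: 48539/25720 ≈ 1.8872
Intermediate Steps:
(-21712 - 26827)/(21610 - 47330) = -48539/(-25720) = -48539*(-1/25720) = 48539/25720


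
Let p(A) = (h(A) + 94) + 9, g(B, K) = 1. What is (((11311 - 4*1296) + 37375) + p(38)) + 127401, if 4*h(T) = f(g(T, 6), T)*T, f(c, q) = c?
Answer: 342031/2 ≈ 1.7102e+5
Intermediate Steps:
h(T) = T/4 (h(T) = (1*T)/4 = T/4)
p(A) = 103 + A/4 (p(A) = (A/4 + 94) + 9 = (94 + A/4) + 9 = 103 + A/4)
(((11311 - 4*1296) + 37375) + p(38)) + 127401 = (((11311 - 4*1296) + 37375) + (103 + (¼)*38)) + 127401 = (((11311 - 5184) + 37375) + (103 + 19/2)) + 127401 = ((6127 + 37375) + 225/2) + 127401 = (43502 + 225/2) + 127401 = 87229/2 + 127401 = 342031/2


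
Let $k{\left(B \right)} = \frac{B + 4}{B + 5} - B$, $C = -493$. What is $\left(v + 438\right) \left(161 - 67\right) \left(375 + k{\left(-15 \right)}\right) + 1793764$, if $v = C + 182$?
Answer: $\frac{32313579}{5} \approx 6.4627 \cdot 10^{6}$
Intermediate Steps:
$v = -311$ ($v = -493 + 182 = -311$)
$k{\left(B \right)} = - B + \frac{4 + B}{5 + B}$ ($k{\left(B \right)} = \frac{4 + B}{5 + B} - B = - B + \frac{4 + B}{5 + B}$)
$\left(v + 438\right) \left(161 - 67\right) \left(375 + k{\left(-15 \right)}\right) + 1793764 = \left(-311 + 438\right) \left(161 - 67\right) \left(375 + \frac{4 - \left(-15\right)^{2} - -60}{5 - 15}\right) + 1793764 = 127 \cdot 94 \left(375 + \frac{4 - 225 + 60}{-10}\right) + 1793764 = 127 \cdot 94 \left(375 - \frac{4 - 225 + 60}{10}\right) + 1793764 = 127 \cdot 94 \left(375 - - \frac{161}{10}\right) + 1793764 = 127 \cdot 94 \left(375 + \frac{161}{10}\right) + 1793764 = 127 \cdot 94 \cdot \frac{3911}{10} + 1793764 = 127 \cdot \frac{183817}{5} + 1793764 = \frac{23344759}{5} + 1793764 = \frac{32313579}{5}$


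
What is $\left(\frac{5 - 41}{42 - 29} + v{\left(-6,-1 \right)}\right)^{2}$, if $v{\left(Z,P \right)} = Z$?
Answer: $\frac{12996}{169} \approx 76.899$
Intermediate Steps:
$\left(\frac{5 - 41}{42 - 29} + v{\left(-6,-1 \right)}\right)^{2} = \left(\frac{5 - 41}{42 - 29} - 6\right)^{2} = \left(- \frac{36}{13} - 6\right)^{2} = \left(- \frac{114}{13}\right)^{2} = \frac{12996}{169}$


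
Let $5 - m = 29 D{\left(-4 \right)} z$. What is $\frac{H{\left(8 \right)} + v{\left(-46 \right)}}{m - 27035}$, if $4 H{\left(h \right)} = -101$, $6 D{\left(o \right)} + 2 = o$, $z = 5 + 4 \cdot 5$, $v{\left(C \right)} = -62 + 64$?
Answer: $\frac{93}{105220} \approx 0.00088386$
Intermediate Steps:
$v{\left(C \right)} = 2$
$z = 25$ ($z = 5 + 20 = 25$)
$D{\left(o \right)} = - \frac{1}{3} + \frac{o}{6}$
$H{\left(h \right)} = - \frac{101}{4}$ ($H{\left(h \right)} = \frac{1}{4} \left(-101\right) = - \frac{101}{4}$)
$m = 730$ ($m = 5 - 29 \left(- \frac{1}{3} + \frac{1}{6} \left(-4\right)\right) 25 = 5 - 29 \left(- \frac{1}{3} - \frac{2}{3}\right) 25 = 5 - 29 \left(-1\right) 25 = 5 - \left(-29\right) 25 = 5 - -725 = 5 + 725 = 730$)
$\frac{H{\left(8 \right)} + v{\left(-46 \right)}}{m - 27035} = \frac{- \frac{101}{4} + 2}{730 - 27035} = - \frac{93}{4 \left(-26305\right)} = \left(- \frac{93}{4}\right) \left(- \frac{1}{26305}\right) = \frac{93}{105220}$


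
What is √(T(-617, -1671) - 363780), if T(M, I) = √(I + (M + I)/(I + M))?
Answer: √(-363780 + I*√1670) ≈ 0.034 + 603.14*I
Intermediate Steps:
T(M, I) = √(1 + I) (T(M, I) = √(I + (I + M)/(I + M)) = √(I + 1) = √(1 + I))
√(T(-617, -1671) - 363780) = √(√((-1671 - 617 - 1671*(-1671 - 617))/(-1671 - 617)) - 363780) = √(√((-1671 - 617 - 1671*(-2288))/(-2288)) - 363780) = √(√(-(-1671 - 617 + 3823248)/2288) - 363780) = √(√(-1/2288*3820960) - 363780) = √(√(-1670) - 363780) = √(I*√1670 - 363780) = √(-363780 + I*√1670)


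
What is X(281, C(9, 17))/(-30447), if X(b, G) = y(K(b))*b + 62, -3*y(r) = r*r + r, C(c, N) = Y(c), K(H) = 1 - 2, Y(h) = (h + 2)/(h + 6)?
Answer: -62/30447 ≈ -0.0020363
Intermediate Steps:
Y(h) = (2 + h)/(6 + h)
K(H) = -1
C(c, N) = (2 + c)/(6 + c)
y(r) = -r/3 - r**2/3 (y(r) = -(r*r + r)/3 = -(r**2 + r)/3 = -(r + r**2)/3 = -r/3 - r**2/3)
X(b, G) = 62 (X(b, G) = (-1/3*(-1)*(1 - 1))*b + 62 = (-1/3*(-1)*0)*b + 62 = 0*b + 62 = 0 + 62 = 62)
X(281, C(9, 17))/(-30447) = 62/(-30447) = 62*(-1/30447) = -62/30447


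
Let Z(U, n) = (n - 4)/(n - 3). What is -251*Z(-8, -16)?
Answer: -5020/19 ≈ -264.21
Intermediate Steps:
Z(U, n) = (-4 + n)/(-3 + n)
-251*Z(-8, -16) = -251*(-4 - 16)/(-3 - 16) = -251*(-20)/(-19) = -(-251)*(-20)/19 = -251*20/19 = -5020/19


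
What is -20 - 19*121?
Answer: -2319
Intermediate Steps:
-20 - 19*121 = -20 - 2299 = -2319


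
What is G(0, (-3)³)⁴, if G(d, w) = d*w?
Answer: 0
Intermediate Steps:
G(0, (-3)³)⁴ = (0*(-3)³)⁴ = (0*(-27))⁴ = 0⁴ = 0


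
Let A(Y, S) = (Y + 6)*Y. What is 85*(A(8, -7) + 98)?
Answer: 17850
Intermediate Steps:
A(Y, S) = Y*(6 + Y) (A(Y, S) = (6 + Y)*Y = Y*(6 + Y))
85*(A(8, -7) + 98) = 85*(8*(6 + 8) + 98) = 85*(8*14 + 98) = 85*(112 + 98) = 85*210 = 17850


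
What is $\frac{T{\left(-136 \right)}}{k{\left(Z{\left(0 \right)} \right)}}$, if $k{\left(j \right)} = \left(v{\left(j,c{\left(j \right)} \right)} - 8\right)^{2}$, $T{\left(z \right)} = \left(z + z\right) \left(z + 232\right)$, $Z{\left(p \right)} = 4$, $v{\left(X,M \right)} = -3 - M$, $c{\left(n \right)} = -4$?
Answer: $- \frac{26112}{49} \approx -532.9$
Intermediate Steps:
$T{\left(z \right)} = 2 z \left(232 + z\right)$
$k{\left(j \right)} = 49$ ($k{\left(j \right)} = \left(\left(-3 - -4\right) - 8\right)^{2} = \left(\left(-3 + 4\right) - 8\right)^{2} = \left(1 - 8\right)^{2} = \left(-7\right)^{2} = 49$)
$\frac{T{\left(-136 \right)}}{k{\left(Z{\left(0 \right)} \right)}} = \frac{2 \left(-136\right) \left(232 - 136\right)}{49} = 2 \left(-136\right) 96 \cdot \frac{1}{49} = \left(-26112\right) \frac{1}{49} = - \frac{26112}{49}$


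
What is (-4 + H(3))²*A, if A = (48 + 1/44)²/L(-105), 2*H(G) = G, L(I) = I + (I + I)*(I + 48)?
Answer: 22323845/18376512 ≈ 1.2148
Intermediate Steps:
L(I) = I + 2*I*(48 + I) (L(I) = I + (2*I)*(48 + I) = I + 2*I*(48 + I))
H(G) = G/2
A = 4464769/22970640 (A = (48 + 1/44)²/((-105*(97 + 2*(-105)))) = (48 + 1/44)²/((-105*(97 - 210))) = (2113/44)²/((-105*(-113))) = (4464769/1936)/11865 = (4464769/1936)*(1/11865) = 4464769/22970640 ≈ 0.19437)
(-4 + H(3))²*A = (-4 + (½)*3)²*(4464769/22970640) = (-4 + 3/2)²*(4464769/22970640) = (-5/2)²*(4464769/22970640) = (25/4)*(4464769/22970640) = 22323845/18376512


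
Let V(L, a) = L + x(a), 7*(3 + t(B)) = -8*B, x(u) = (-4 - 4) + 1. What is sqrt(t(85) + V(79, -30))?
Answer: I*sqrt(1379)/7 ≈ 5.305*I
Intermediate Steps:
x(u) = -7 (x(u) = -8 + 1 = -7)
t(B) = -3 - 8*B/7 (t(B) = -3 + (-8*B)/7 = -3 - 8*B/7)
V(L, a) = -7 + L (V(L, a) = L - 7 = -7 + L)
sqrt(t(85) + V(79, -30)) = sqrt((-3 - 8/7*85) + (-7 + 79)) = sqrt((-3 - 680/7) + 72) = sqrt(-701/7 + 72) = sqrt(-197/7) = I*sqrt(1379)/7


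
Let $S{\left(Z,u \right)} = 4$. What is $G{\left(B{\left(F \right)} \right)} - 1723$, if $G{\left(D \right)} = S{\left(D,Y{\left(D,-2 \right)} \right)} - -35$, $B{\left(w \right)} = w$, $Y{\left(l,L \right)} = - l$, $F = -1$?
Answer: $-1684$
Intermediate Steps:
$G{\left(D \right)} = 39$ ($G{\left(D \right)} = 4 - -35 = 4 + 35 = 39$)
$G{\left(B{\left(F \right)} \right)} - 1723 = 39 - 1723 = -1684$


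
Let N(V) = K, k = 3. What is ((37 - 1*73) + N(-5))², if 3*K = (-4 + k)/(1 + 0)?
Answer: 11881/9 ≈ 1320.1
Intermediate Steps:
K = -⅓ (K = ((-4 + 3)/(1 + 0))/3 = (-1/1)/3 = (-1*1)/3 = (⅓)*(-1) = -⅓ ≈ -0.33333)
N(V) = -⅓
((37 - 1*73) + N(-5))² = ((37 - 1*73) - ⅓)² = ((37 - 73) - ⅓)² = (-36 - ⅓)² = (-109/3)² = 11881/9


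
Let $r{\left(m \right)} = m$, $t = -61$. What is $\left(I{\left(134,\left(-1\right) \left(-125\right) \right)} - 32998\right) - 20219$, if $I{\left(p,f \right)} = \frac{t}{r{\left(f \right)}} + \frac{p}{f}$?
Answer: $- \frac{6652052}{125} \approx -53216.0$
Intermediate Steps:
$I{\left(p,f \right)} = - \frac{61}{f} + \frac{p}{f}$
$\left(I{\left(134,\left(-1\right) \left(-125\right) \right)} - 32998\right) - 20219 = \left(\frac{-61 + 134}{\left(-1\right) \left(-125\right)} - 32998\right) - 20219 = \left(\frac{1}{125} \cdot 73 - 32998\right) - 20219 = \left(\frac{73}{125} - 32998\right) - 20219 = - \frac{4124677}{125} - 20219 = - \frac{6652052}{125}$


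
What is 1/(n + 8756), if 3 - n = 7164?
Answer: 1/1595 ≈ 0.00062696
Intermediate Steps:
n = -7161 (n = 3 - 1*7164 = 3 - 7164 = -7161)
1/(n + 8756) = 1/(-7161 + 8756) = 1/1595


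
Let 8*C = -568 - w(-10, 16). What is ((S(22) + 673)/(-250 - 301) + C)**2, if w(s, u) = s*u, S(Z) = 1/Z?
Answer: 400725714841/146942884 ≈ 2727.1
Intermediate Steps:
C = -51 (C = (-568 - (-10)*16)/8 = (-568 - 1*(-160))/8 = (-568 + 160)/8 = (1/8)*(-408) = -51)
((S(22) + 673)/(-250 - 301) + C)**2 = ((1/22 + 673)/(-250 - 301) - 51)**2 = ((1/22 + 673)/(-551) - 51)**2 = ((14807/22)*(-1/551) - 51)**2 = (-14807/12122 - 51)**2 = (-633029/12122)**2 = 400725714841/146942884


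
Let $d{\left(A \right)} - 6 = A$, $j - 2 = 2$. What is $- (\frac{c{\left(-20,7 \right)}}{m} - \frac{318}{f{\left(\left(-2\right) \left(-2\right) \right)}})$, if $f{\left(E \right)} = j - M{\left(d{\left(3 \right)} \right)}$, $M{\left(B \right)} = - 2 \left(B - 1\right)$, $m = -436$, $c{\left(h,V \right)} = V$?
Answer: $\frac{34697}{2180} \approx 15.916$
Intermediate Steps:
$j = 4$ ($j = 2 + 2 = 4$)
$d{\left(A \right)} = 6 + A$
$M{\left(B \right)} = 2 - 2 B$ ($M{\left(B \right)} = - 2 \left(-1 + B\right) = 2 - 2 B$)
$f{\left(E \right)} = 20$ ($f{\left(E \right)} = 4 - \left(2 - 2 \left(6 + 3\right)\right) = 4 - \left(2 - 18\right) = 4 - -16 = 4 + 16 = 20$)
$- (\frac{c{\left(-20,7 \right)}}{m} - \frac{318}{f{\left(\left(-2\right) \left(-2\right) \right)}}) = - (\frac{7}{-436} - \frac{318}{20}) = - (7 \left(- \frac{1}{436}\right) - \frac{159}{10}) = - (- \frac{7}{436} - \frac{159}{10}) = \left(-1\right) \left(- \frac{34697}{2180}\right) = \frac{34697}{2180}$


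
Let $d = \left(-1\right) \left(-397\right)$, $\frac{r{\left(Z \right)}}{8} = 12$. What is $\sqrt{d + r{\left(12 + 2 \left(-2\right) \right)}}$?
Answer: $\sqrt{493} \approx 22.204$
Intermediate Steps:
$r{\left(Z \right)} = 96$ ($r{\left(Z \right)} = 8 \cdot 12 = 96$)
$d = 397$
$\sqrt{d + r{\left(12 + 2 \left(-2\right) \right)}} = \sqrt{397 + 96} = \sqrt{493}$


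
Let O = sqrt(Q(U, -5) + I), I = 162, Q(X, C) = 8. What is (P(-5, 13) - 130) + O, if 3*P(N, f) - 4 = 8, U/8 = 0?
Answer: -126 + sqrt(170) ≈ -112.96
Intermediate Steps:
U = 0 (U = 8*0 = 0)
P(N, f) = 4 (P(N, f) = 4/3 + (1/3)*8 = 4/3 + 8/3 = 4)
O = sqrt(170) (O = sqrt(8 + 162) = sqrt(170) ≈ 13.038)
(P(-5, 13) - 130) + O = (4 - 130) + sqrt(170) = -126 + sqrt(170)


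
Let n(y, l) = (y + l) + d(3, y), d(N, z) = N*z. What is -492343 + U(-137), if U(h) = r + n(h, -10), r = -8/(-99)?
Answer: -48797191/99 ≈ -4.9290e+5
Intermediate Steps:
n(y, l) = l + 4*y (n(y, l) = (y + l) + 3*y = (l + y) + 3*y = l + 4*y)
r = 8/99 (r = -8*(-1/99) = 8/99 ≈ 0.080808)
U(h) = -982/99 + 4*h (U(h) = 8/99 + (-10 + 4*h) = -982/99 + 4*h)
-492343 + U(-137) = -492343 + (-982/99 + 4*(-137)) = -492343 + (-982/99 - 548) = -492343 - 55234/99 = -48797191/99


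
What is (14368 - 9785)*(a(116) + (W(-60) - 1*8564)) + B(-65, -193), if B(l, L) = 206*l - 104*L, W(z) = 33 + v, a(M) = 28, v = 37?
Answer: -38792996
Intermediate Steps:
W(z) = 70 (W(z) = 33 + 37 = 70)
B(l, L) = -104*L + 206*l
(14368 - 9785)*(a(116) + (W(-60) - 1*8564)) + B(-65, -193) = (14368 - 9785)*(28 + (70 - 1*8564)) + (-104*(-193) + 206*(-65)) = 4583*(28 + (70 - 8564)) + (20072 - 13390) = 4583*(28 - 8494) + 6682 = 4583*(-8466) + 6682 = -38799678 + 6682 = -38792996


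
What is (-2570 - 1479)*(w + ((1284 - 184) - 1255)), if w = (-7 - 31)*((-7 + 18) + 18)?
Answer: 5089593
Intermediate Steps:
w = -1102 (w = -38*(11 + 18) = -38*29 = -1102)
(-2570 - 1479)*(w + ((1284 - 184) - 1255)) = (-2570 - 1479)*(-1102 + ((1284 - 184) - 1255)) = -4049*(-1102 + (1100 - 1255)) = -4049*(-1102 - 155) = -4049*(-1257) = 5089593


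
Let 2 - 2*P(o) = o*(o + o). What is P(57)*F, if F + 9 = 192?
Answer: -594384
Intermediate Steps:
P(o) = 1 - o² (P(o) = 1 - o*(o + o)/2 = 1 - o*2*o/2 = 1 - o²)
F = 183 (F = -9 + 192 = 183)
P(57)*F = (1 - 1*57²)*183 = (1 - 1*3249)*183 = (1 - 3249)*183 = -3248*183 = -594384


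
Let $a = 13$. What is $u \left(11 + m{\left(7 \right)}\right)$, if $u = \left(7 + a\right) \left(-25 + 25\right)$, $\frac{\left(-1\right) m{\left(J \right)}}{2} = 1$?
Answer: $0$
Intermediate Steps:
$m{\left(J \right)} = -2$ ($m{\left(J \right)} = \left(-2\right) 1 = -2$)
$u = 0$ ($u = \left(7 + 13\right) \left(-25 + 25\right) = 20 \cdot 0 = 0$)
$u \left(11 + m{\left(7 \right)}\right) = 0 \left(11 - 2\right) = 0 \cdot 9 = 0$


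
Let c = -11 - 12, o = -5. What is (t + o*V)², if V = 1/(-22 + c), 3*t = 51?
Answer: 23716/81 ≈ 292.79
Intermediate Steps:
t = 17 (t = (⅓)*51 = 17)
c = -23
V = -1/45 (V = 1/(-22 - 23) = 1/(-45) = -1/45 ≈ -0.022222)
(t + o*V)² = (17 - 5*(-1/45))² = (17 + ⅑)² = (154/9)² = 23716/81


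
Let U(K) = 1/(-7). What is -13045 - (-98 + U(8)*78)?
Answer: -90551/7 ≈ -12936.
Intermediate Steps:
U(K) = -1/7
-13045 - (-98 + U(8)*78) = -13045 - (-98 - 1/7*78) = -13045 - (-98 - 78/7) = -13045 - 1*(-764/7) = -13045 + 764/7 = -90551/7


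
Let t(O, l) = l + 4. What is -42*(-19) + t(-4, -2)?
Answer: 800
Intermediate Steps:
t(O, l) = 4 + l
-42*(-19) + t(-4, -2) = -42*(-19) + (4 - 2) = 798 + 2 = 800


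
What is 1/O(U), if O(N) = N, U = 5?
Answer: 1/5 ≈ 0.20000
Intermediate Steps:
1/O(U) = 1/5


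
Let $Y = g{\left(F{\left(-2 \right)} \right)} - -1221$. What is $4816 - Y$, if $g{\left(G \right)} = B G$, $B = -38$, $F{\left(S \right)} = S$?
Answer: $3519$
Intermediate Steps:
$g{\left(G \right)} = - 38 G$
$Y = 1297$ ($Y = \left(-38\right) \left(-2\right) - -1221 = 76 + 1221 = 1297$)
$4816 - Y = 4816 - 1297 = 3519$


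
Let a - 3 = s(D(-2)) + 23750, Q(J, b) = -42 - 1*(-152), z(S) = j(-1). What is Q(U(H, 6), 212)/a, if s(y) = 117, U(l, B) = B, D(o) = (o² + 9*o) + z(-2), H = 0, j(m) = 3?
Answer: 1/217 ≈ 0.0046083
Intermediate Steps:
z(S) = 3
D(o) = 3 + o² + 9*o (D(o) = (o² + 9*o) + 3 = 3 + o² + 9*o)
Q(J, b) = 110 (Q(J, b) = -42 + 152 = 110)
a = 23870 (a = 3 + (117 + 23750) = 3 + 23867 = 23870)
Q(U(H, 6), 212)/a = 110/23870 = 110*(1/23870) = 1/217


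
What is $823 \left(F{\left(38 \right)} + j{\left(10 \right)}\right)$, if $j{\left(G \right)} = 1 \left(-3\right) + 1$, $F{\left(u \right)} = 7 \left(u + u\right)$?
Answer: $436190$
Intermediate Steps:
$F{\left(u \right)} = 14 u$ ($F{\left(u \right)} = 7 \cdot 2 u = 14 u$)
$j{\left(G \right)} = -2$ ($j{\left(G \right)} = -3 + 1 = -2$)
$823 \left(F{\left(38 \right)} + j{\left(10 \right)}\right) = 823 \left(14 \cdot 38 - 2\right) = 823 \left(532 - 2\right) = 823 \cdot 530 = 436190$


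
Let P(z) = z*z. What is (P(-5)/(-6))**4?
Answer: 390625/1296 ≈ 301.41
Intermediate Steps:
P(z) = z**2
(P(-5)/(-6))**4 = ((-5)**2/(-6))**4 = (25*(-1/6))**4 = (-25/6)**4 = 390625/1296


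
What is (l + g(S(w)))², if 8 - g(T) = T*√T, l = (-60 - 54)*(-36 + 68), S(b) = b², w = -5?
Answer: 14175225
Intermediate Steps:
l = -3648 (l = -114*32 = -3648)
g(T) = 8 - T^(3/2) (g(T) = 8 - T*√T = 8 - T^(3/2))
(l + g(S(w)))² = (-3648 + (8 - ((-5)²)^(3/2)))² = (-3648 + (8 - 25^(3/2)))² = (-3648 + (8 - 1*125))² = (-3648 + (8 - 125))² = (-3648 - 117)² = (-3765)² = 14175225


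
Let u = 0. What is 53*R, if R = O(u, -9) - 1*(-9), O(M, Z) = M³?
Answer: 477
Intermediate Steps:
R = 9 (R = 0³ - 1*(-9) = 0 + 9 = 9)
53*R = 53*9 = 477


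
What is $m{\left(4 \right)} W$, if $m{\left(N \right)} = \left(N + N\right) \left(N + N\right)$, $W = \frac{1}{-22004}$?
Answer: $- \frac{16}{5501} \approx -0.0029086$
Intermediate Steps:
$W = - \frac{1}{22004} \approx -4.5446 \cdot 10^{-5}$
$m{\left(N \right)} = 4 N^{2}$ ($m{\left(N \right)} = 2 N 2 N = 4 N^{2}$)
$m{\left(4 \right)} W = 4 \cdot 4^{2} \left(- \frac{1}{22004}\right) = 4 \cdot 16 \left(- \frac{1}{22004}\right) = 64 \left(- \frac{1}{22004}\right) = - \frac{16}{5501}$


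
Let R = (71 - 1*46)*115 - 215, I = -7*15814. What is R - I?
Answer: 113358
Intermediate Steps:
I = -110698
R = 2660 (R = (71 - 46)*115 - 215 = 25*115 - 215 = 2875 - 215 = 2660)
R - I = 2660 - 1*(-110698) = 2660 + 110698 = 113358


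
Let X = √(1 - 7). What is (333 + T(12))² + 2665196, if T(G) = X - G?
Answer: 2768231 + 642*I*√6 ≈ 2.7682e+6 + 1572.6*I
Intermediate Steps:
X = I*√6 (X = √(-6) = I*√6 ≈ 2.4495*I)
T(G) = -G + I*√6 (T(G) = I*√6 - G = -G + I*√6)
(333 + T(12))² + 2665196 = (333 + (-1*12 + I*√6))² + 2665196 = (333 + (-12 + I*√6))² + 2665196 = (321 + I*√6)² + 2665196 = 2665196 + (321 + I*√6)²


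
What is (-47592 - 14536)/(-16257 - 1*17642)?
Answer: 62128/33899 ≈ 1.8327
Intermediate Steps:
(-47592 - 14536)/(-16257 - 1*17642) = -62128/(-16257 - 17642) = -62128/(-33899) = -62128*(-1/33899) = 62128/33899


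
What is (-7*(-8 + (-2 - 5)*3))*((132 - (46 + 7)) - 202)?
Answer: -24969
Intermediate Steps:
(-7*(-8 + (-2 - 5)*3))*((132 - (46 + 7)) - 202) = (-7*(-8 - 7*3))*((132 - 1*53) - 202) = (-7*(-8 - 21))*((132 - 53) - 202) = (-7*(-29))*(79 - 202) = 203*(-123) = -24969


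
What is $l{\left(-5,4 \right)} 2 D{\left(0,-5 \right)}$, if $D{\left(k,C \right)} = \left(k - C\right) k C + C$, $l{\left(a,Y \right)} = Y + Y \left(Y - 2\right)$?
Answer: $-120$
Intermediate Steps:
$l{\left(a,Y \right)} = Y + Y \left(-2 + Y\right)$
$D{\left(k,C \right)} = C + C k \left(k - C\right)$ ($D{\left(k,C \right)} = k \left(k - C\right) C + C = C k \left(k - C\right) + C = C + C k \left(k - C\right)$)
$l{\left(-5,4 \right)} 2 D{\left(0,-5 \right)} = 4 \left(-1 + 4\right) 2 \left(- 5 \left(1 + 0^{2} - \left(-5\right) 0\right)\right) = 4 \cdot 3 \cdot 2 \left(- 5 \left(1 + 0 + 0\right)\right) = 12 \cdot 2 \left(\left(-5\right) 1\right) = 24 \left(-5\right) = -120$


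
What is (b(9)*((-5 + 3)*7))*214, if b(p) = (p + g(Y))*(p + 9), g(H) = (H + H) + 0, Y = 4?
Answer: -916776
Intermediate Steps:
g(H) = 2*H (g(H) = 2*H + 0 = 2*H)
b(p) = (8 + p)*(9 + p) (b(p) = (p + 2*4)*(p + 9) = (p + 8)*(9 + p) = (8 + p)*(9 + p))
(b(9)*((-5 + 3)*7))*214 = ((72 + 9² + 17*9)*((-5 + 3)*7))*214 = ((72 + 81 + 153)*(-2*7))*214 = (306*(-14))*214 = -4284*214 = -916776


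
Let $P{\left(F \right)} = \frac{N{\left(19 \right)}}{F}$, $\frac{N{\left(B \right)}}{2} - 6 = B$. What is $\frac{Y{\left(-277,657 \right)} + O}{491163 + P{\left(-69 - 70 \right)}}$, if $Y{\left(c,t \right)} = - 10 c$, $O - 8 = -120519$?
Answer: $- \frac{16365999}{68271607} \approx -0.23972$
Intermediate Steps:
$O = -120511$ ($O = 8 - 120519 = -120511$)
$N{\left(B \right)} = 12 + 2 B$
$P{\left(F \right)} = \frac{50}{F}$ ($P{\left(F \right)} = \frac{12 + 2 \cdot 19}{F} = \frac{12 + 38}{F} = \frac{50}{F}$)
$\frac{Y{\left(-277,657 \right)} + O}{491163 + P{\left(-69 - 70 \right)}} = \frac{\left(-10\right) \left(-277\right) - 120511}{491163 + \frac{50}{-69 - 70}} = \frac{2770 - 120511}{491163 + \frac{50}{-139}} = - \frac{117741}{491163 + 50 \left(- \frac{1}{139}\right)} = - \frac{117741}{491163 - \frac{50}{139}} = - \frac{117741}{\frac{68271607}{139}} = \left(-117741\right) \frac{139}{68271607} = - \frac{16365999}{68271607}$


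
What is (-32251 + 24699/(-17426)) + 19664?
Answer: -219365761/17426 ≈ -12588.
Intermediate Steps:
(-32251 + 24699/(-17426)) + 19664 = (-32251 + 24699*(-1/17426)) + 19664 = (-32251 - 24699/17426) + 19664 = -562030625/17426 + 19664 = -219365761/17426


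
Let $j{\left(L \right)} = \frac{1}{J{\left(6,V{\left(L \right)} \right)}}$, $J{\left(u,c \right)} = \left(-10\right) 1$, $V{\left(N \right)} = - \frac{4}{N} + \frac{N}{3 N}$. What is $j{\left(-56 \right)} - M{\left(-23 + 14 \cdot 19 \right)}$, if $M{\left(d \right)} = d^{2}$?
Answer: $- \frac{590491}{10} \approx -59049.0$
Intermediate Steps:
$V{\left(N \right)} = \frac{1}{3} - \frac{4}{N}$ ($V{\left(N \right)} = - \frac{4}{N} + N \frac{1}{3 N} = - \frac{4}{N} + \frac{1}{3} = \frac{1}{3} - \frac{4}{N}$)
$J{\left(u,c \right)} = -10$
$j{\left(L \right)} = - \frac{1}{10}$ ($j{\left(L \right)} = \frac{1}{-10} = - \frac{1}{10}$)
$j{\left(-56 \right)} - M{\left(-23 + 14 \cdot 19 \right)} = - \frac{1}{10} - \left(-23 + 14 \cdot 19\right)^{2} = - \frac{1}{10} - \left(-23 + 266\right)^{2} = - \frac{1}{10} - 243^{2} = - \frac{1}{10} - 59049 = - \frac{590491}{10}$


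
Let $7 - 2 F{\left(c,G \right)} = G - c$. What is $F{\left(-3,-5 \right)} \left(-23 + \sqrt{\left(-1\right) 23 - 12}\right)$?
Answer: $- \frac{207}{2} + \frac{9 i \sqrt{35}}{2} \approx -103.5 + 26.622 i$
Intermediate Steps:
$F{\left(c,G \right)} = \frac{7}{2} + \frac{c}{2} - \frac{G}{2}$ ($F{\left(c,G \right)} = \frac{7}{2} - \frac{G - c}{2} = \frac{7}{2} - \left(\frac{G}{2} - \frac{c}{2}\right) = \frac{7}{2} + \frac{c}{2} - \frac{G}{2}$)
$F{\left(-3,-5 \right)} \left(-23 + \sqrt{\left(-1\right) 23 - 12}\right) = \left(\frac{7}{2} + \frac{1}{2} \left(-3\right) - - \frac{5}{2}\right) \left(-23 + \sqrt{\left(-1\right) 23 - 12}\right) = \left(\frac{7}{2} - \frac{3}{2} + \frac{5}{2}\right) \left(-23 + \sqrt{-23 - 12}\right) = \frac{9 \left(-23 + \sqrt{-35}\right)}{2} = \frac{9 \left(-23 + i \sqrt{35}\right)}{2} = - \frac{207}{2} + \frac{9 i \sqrt{35}}{2}$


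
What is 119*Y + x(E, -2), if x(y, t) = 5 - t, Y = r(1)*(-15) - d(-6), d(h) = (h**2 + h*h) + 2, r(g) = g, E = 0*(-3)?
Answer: -10584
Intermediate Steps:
E = 0
d(h) = 2 + 2*h**2 (d(h) = (h**2 + h**2) + 2 = 2*h**2 + 2 = 2 + 2*h**2)
Y = -89 (Y = 1*(-15) - (2 + 2*(-6)**2) = -15 - (2 + 2*36) = -15 - (2 + 72) = -15 - 1*74 = -15 - 74 = -89)
119*Y + x(E, -2) = 119*(-89) + (5 - 1*(-2)) = -10591 + (5 + 2) = -10591 + 7 = -10584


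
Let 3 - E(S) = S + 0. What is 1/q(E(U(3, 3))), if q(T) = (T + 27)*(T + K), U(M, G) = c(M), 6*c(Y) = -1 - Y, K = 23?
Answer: 9/7360 ≈ 0.0012228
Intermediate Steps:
c(Y) = -⅙ - Y/6 (c(Y) = (-1 - Y)/6 = -⅙ - Y/6)
U(M, G) = -⅙ - M/6
E(S) = 3 - S (E(S) = 3 - (S + 0) = 3 - S)
q(T) = (23 + T)*(27 + T) (q(T) = (T + 27)*(T + 23) = (27 + T)*(23 + T) = (23 + T)*(27 + T))
1/q(E(U(3, 3))) = 1/(621 + (3 - (-⅙ - ⅙*3))² + 50*(3 - (-⅙ - ⅙*3))) = 1/(621 + (3 - (-⅙ - ½))² + 50*(3 - (-⅙ - ½))) = 1/(621 + (3 - 1*(-⅔))² + 50*(3 - 1*(-⅔))) = 1/(621 + (3 + ⅔)² + 50*(3 + ⅔)) = 1/(621 + (11/3)² + 50*(11/3)) = 1/(621 + 121/9 + 550/3) = 1/(7360/9) = 9/7360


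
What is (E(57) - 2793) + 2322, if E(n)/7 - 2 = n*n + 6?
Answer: 22328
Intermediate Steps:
E(n) = 56 + 7*n² (E(n) = 14 + 7*(n*n + 6) = 14 + 7*(n² + 6) = 14 + 7*(6 + n²) = 14 + (42 + 7*n²) = 56 + 7*n²)
(E(57) - 2793) + 2322 = ((56 + 7*57²) - 2793) + 2322 = ((56 + 7*3249) - 2793) + 2322 = ((56 + 22743) - 2793) + 2322 = (22799 - 2793) + 2322 = 20006 + 2322 = 22328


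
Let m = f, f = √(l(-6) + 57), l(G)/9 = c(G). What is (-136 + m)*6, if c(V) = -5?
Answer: -816 + 12*√3 ≈ -795.22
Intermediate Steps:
l(G) = -45 (l(G) = 9*(-5) = -45)
f = 2*√3 (f = √(-45 + 57) = √12 = 2*√3 ≈ 3.4641)
m = 2*√3 ≈ 3.4641
(-136 + m)*6 = (-136 + 2*√3)*6 = -816 + 12*√3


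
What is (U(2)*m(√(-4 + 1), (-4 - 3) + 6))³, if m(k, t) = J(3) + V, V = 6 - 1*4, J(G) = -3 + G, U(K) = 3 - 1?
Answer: 64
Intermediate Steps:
U(K) = 2
V = 2 (V = 6 - 4 = 2)
m(k, t) = 2 (m(k, t) = (-3 + 3) + 2 = 0 + 2 = 2)
(U(2)*m(√(-4 + 1), (-4 - 3) + 6))³ = (2*2)³ = 4³ = 64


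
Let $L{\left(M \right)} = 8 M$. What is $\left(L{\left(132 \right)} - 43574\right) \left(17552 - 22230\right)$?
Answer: $198899204$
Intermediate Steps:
$\left(L{\left(132 \right)} - 43574\right) \left(17552 - 22230\right) = \left(8 \cdot 132 - 43574\right) \left(17552 - 22230\right) = \left(1056 - 43574\right) \left(-4678\right) = \left(-42518\right) \left(-4678\right) = 198899204$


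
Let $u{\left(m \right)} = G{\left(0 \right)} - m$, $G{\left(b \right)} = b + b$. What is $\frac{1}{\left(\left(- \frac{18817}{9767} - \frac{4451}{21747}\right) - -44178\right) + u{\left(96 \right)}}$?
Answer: $\frac{212402949}{9362694111602} \approx 2.2686 \cdot 10^{-5}$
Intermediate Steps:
$G{\left(b \right)} = 2 b$
$u{\left(m \right)} = - m$ ($u{\left(m \right)} = 2 \cdot 0 - m = 0 - m = - m$)
$\frac{1}{\left(\left(- \frac{18817}{9767} - \frac{4451}{21747}\right) - -44178\right) + u{\left(96 \right)}} = \frac{1}{\left(\left(- \frac{18817}{9767} - \frac{4451}{21747}\right) - -44178\right) - 96} = \frac{1}{\left(\left(\left(-18817\right) \frac{1}{9767} - \frac{4451}{21747}\right) + 44178\right) - 96} = \frac{1}{\left(\left(- \frac{18817}{9767} - \frac{4451}{21747}\right) + 44178\right) - 96} = \frac{1}{\left(- \frac{452686216}{212402949} + 44178\right) - 96} = \frac{1}{\frac{9383084794706}{212402949} - 96} = \frac{1}{\frac{9362694111602}{212402949}} = \frac{212402949}{9362694111602}$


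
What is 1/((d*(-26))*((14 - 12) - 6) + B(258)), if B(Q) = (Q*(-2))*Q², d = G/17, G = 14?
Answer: -17/583897952 ≈ -2.9115e-8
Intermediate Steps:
d = 14/17 ≈ 0.82353
B(Q) = -2*Q³ (B(Q) = (-2*Q)*Q² = -2*Q³)
1/((d*(-26))*((14 - 12) - 6) + B(258)) = 1/(((14/17)*(-26))*((14 - 12) - 6) - 2*258³) = 1/(-364*(2 - 6)/17 - 2*17173512) = 1/(-364/17*(-4) - 34347024) = 1/(1456/17 - 34347024) = 1/(-583897952/17) = -17/583897952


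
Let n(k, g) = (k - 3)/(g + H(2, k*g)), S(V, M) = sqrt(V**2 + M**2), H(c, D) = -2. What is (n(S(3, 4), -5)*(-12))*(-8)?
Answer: -192/7 ≈ -27.429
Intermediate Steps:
S(V, M) = sqrt(M**2 + V**2)
n(k, g) = (-3 + k)/(-2 + g) (n(k, g) = (k - 3)/(g - 2) = (-3 + k)/(-2 + g))
(n(S(3, 4), -5)*(-12))*(-8) = (((-3 + sqrt(4**2 + 3**2))/(-2 - 5))*(-12))*(-8) = (((-3 + sqrt(16 + 9))/(-7))*(-12))*(-8) = (-(-3 + sqrt(25))/7*(-12))*(-8) = (-(-3 + 5)/7*(-12))*(-8) = (-1/7*2*(-12))*(-8) = -2/7*(-12)*(-8) = (24/7)*(-8) = -192/7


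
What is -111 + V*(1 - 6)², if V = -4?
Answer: -211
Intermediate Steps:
-111 + V*(1 - 6)² = -111 - 4*(1 - 6)² = -111 - 4*(-5)² = -111 - 4*25 = -111 - 100 = -211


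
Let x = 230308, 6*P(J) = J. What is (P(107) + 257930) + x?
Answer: 2929535/6 ≈ 4.8826e+5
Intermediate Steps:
P(J) = J/6
(P(107) + 257930) + x = ((⅙)*107 + 257930) + 230308 = (107/6 + 257930) + 230308 = 1547687/6 + 230308 = 2929535/6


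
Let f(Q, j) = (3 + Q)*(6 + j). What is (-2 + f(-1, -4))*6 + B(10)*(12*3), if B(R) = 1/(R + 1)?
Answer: 168/11 ≈ 15.273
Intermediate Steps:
B(R) = 1/(1 + R)
(-2 + f(-1, -4))*6 + B(10)*(12*3) = (-2 + (18 + 3*(-4) + 6*(-1) - 1*(-4)))*6 + (12*3)/(1 + 10) = (-2 + (18 - 12 - 6 + 4))*6 + 36/11 = (-2 + 4)*6 + (1/11)*36 = 2*6 + 36/11 = 12 + 36/11 = 168/11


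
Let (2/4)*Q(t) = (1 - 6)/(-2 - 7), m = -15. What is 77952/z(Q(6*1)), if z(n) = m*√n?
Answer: -38976*√10/25 ≈ -4930.1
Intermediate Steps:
Q(t) = 10/9 (Q(t) = 2*((1 - 6)/(-2 - 7)) = 2*(-5/(-9)) = 2*(-5*(-⅑)) = 2*(5/9) = 10/9)
z(n) = -15*√n
77952/z(Q(6*1)) = 77952/((-5*√10)) = 77952*(-√10/50) = -38976*√10/25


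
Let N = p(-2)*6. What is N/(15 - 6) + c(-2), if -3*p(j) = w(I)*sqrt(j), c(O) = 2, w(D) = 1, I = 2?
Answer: 2 - 2*I*sqrt(2)/9 ≈ 2.0 - 0.31427*I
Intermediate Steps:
p(j) = -sqrt(j)/3
N = -2*I*sqrt(2) (N = -I*sqrt(2)/3*6 = -2*I*sqrt(2) ≈ -2.8284*I)
N/(15 - 6) + c(-2) = (-2*I*sqrt(2))/(15 - 6) + 2 = -2*I*sqrt(2)/9 + 2 = 2 - 2*I*sqrt(2)/9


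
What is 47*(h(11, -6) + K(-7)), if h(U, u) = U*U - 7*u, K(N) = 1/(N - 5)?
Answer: 91885/12 ≈ 7657.1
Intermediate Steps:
K(N) = 1/(-5 + N)
h(U, u) = U² - 7*u
47*(h(11, -6) + K(-7)) = 47*((11² - 7*(-6)) + 1/(-5 - 7)) = 47*((121 + 42) + 1/(-12)) = 47*(163 - 1/12) = 47*(1955/12) = 91885/12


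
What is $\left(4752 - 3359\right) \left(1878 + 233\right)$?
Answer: $2940623$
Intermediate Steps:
$\left(4752 - 3359\right) \left(1878 + 233\right) = 1393 \cdot 2111 = 2940623$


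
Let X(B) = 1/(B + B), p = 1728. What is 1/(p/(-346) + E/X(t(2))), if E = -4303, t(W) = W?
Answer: -173/2978540 ≈ -5.8082e-5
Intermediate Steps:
X(B) = 1/(2*B)
1/(p/(-346) + E/X(t(2))) = 1/(1728/(-346) - 4303/((1/2)/2)) = 1/(1728*(-1/346) - 4303/((1/2)*(1/2))) = 1/(-864/173 - 4303/1/4) = 1/(-864/173 - 4303*4) = 1/(-864/173 - 17212) = 1/(-2978540/173) = -173/2978540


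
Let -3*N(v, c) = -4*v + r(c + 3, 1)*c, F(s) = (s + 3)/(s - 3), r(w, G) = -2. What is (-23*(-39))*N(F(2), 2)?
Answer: -4784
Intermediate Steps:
F(s) = (3 + s)/(-3 + s)
N(v, c) = 2*c/3 + 4*v/3 (N(v, c) = -(-4*v - 2*c)/3 = 2*c/3 + 4*v/3)
(-23*(-39))*N(F(2), 2) = (-23*(-39))*((⅔)*2 + 4*((3 + 2)/(-3 + 2))/3) = 897*(4/3 + 4*(5/(-1))/3) = 897*(4/3 + 4*(-1*5)/3) = 897*(4/3 + (4/3)*(-5)) = 897*(4/3 - 20/3) = 897*(-16/3) = -4784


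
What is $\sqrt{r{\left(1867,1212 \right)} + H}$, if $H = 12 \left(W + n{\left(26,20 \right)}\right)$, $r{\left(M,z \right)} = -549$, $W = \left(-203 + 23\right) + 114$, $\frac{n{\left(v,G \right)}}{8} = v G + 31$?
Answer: $\sqrt{51555} \approx 227.06$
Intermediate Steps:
$n{\left(v,G \right)} = 248 + 8 G v$ ($n{\left(v,G \right)} = 8 \left(v G + 31\right) = 8 \left(G v + 31\right) = 8 \left(31 + G v\right) = 248 + 8 G v$)
$W = -66$ ($W = -180 + 114 = -66$)
$H = 52104$ ($H = 12 \left(-66 + \left(248 + 8 \cdot 20 \cdot 26\right)\right) = 12 \left(-66 + \left(248 + 4160\right)\right) = 12 \left(-66 + 4408\right) = 12 \cdot 4342 = 52104$)
$\sqrt{r{\left(1867,1212 \right)} + H} = \sqrt{-549 + 52104} = \sqrt{51555}$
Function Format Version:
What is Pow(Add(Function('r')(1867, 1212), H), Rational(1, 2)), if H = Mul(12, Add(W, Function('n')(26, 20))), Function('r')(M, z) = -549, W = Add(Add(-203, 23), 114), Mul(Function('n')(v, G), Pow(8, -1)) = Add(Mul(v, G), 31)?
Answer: Pow(51555, Rational(1, 2)) ≈ 227.06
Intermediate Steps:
Function('n')(v, G) = Add(248, Mul(8, G, v)) (Function('n')(v, G) = Mul(8, Add(Mul(v, G), 31)) = Mul(8, Add(Mul(G, v), 31)) = Mul(8, Add(31, Mul(G, v))) = Add(248, Mul(8, G, v)))
W = -66 (W = Add(-180, 114) = -66)
H = 52104 (H = Mul(12, Add(-66, Add(248, Mul(8, 20, 26)))) = Mul(12, Add(-66, Add(248, 4160))) = Mul(12, Add(-66, 4408)) = Mul(12, 4342) = 52104)
Pow(Add(Function('r')(1867, 1212), H), Rational(1, 2)) = Pow(Add(-549, 52104), Rational(1, 2)) = Pow(51555, Rational(1, 2))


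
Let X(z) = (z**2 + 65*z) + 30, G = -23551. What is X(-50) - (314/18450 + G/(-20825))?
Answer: -221664284/307377 ≈ -721.15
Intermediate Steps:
X(z) = 30 + z**2 + 65*z
X(-50) - (314/18450 + G/(-20825)) = (30 + (-50)**2 + 65*(-50)) - (314/18450 - 23551/(-20825)) = (30 + 2500 - 3250) - (314*(1/18450) - 23551*(-1/20825)) = -720 - (157/9225 + 23551/20825) = -720 - 1*352844/307377 = -720 - 352844/307377 = -221664284/307377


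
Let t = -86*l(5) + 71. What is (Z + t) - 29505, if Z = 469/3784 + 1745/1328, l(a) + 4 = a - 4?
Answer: -18325826105/628144 ≈ -29175.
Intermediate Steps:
l(a) = -8 + a (l(a) = -4 + (a - 4) = -4 + (-4 + a) = -8 + a)
t = 329 (t = -86*(-8 + 5) + 71 = -86*(-3) + 71 = 258 + 71 = 329)
Z = 903239/628144 (Z = 469*(1/3784) + 1745*(1/1328) = 469/3784 + 1745/1328 = 903239/628144 ≈ 1.4379)
(Z + t) - 29505 = (903239/628144 + 329) - 29505 = 207562615/628144 - 29505 = -18325826105/628144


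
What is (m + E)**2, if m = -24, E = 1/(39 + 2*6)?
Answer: 1495729/2601 ≈ 575.06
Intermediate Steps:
E = 1/51 (E = 1/(39 + 12) = 1/51 ≈ 0.019608)
(m + E)**2 = (-24 + 1/51)**2 = (-1223/51)**2 = 1495729/2601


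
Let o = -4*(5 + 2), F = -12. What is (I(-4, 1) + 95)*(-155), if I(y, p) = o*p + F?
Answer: -8525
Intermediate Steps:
o = -28 (o = -4*7 = -28)
I(y, p) = -12 - 28*p (I(y, p) = -28*p - 12 = -12 - 28*p)
(I(-4, 1) + 95)*(-155) = ((-12 - 28*1) + 95)*(-155) = ((-12 - 28) + 95)*(-155) = (-40 + 95)*(-155) = 55*(-155) = -8525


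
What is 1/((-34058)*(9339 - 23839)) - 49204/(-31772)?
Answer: 6074738148943/3922579063000 ≈ 1.5487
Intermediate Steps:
1/((-34058)*(9339 - 23839)) - 49204/(-31772) = -1/34058/(-14500) - 49204*(-1/31772) = -1/34058*(-1/14500) + 12301/7943 = 1/493841000 + 12301/7943 = 6074738148943/3922579063000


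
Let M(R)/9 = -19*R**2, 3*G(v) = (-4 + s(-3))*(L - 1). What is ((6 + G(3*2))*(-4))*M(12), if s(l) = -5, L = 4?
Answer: -295488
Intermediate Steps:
G(v) = -9 (G(v) = ((-4 - 5)*(4 - 1))/3 = (-9*3)/3 = (1/3)*(-27) = -9)
M(R) = -171*R**2 (M(R) = 9*(-19*R**2) = -171*R**2)
((6 + G(3*2))*(-4))*M(12) = ((6 - 9)*(-4))*(-171*12**2) = (-3*(-4))*(-171*144) = 12*(-24624) = -295488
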